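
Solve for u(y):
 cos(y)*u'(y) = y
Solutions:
 u(y) = C1 + Integral(y/cos(y), y)


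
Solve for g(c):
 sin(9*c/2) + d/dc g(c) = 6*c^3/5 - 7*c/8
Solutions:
 g(c) = C1 + 3*c^4/10 - 7*c^2/16 + 2*cos(9*c/2)/9


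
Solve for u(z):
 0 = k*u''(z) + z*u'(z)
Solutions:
 u(z) = C1 + C2*sqrt(k)*erf(sqrt(2)*z*sqrt(1/k)/2)


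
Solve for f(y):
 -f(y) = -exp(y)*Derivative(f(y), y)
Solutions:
 f(y) = C1*exp(-exp(-y))


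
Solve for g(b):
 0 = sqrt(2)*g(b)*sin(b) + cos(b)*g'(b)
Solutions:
 g(b) = C1*cos(b)^(sqrt(2))


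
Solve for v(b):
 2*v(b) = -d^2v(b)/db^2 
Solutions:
 v(b) = C1*sin(sqrt(2)*b) + C2*cos(sqrt(2)*b)


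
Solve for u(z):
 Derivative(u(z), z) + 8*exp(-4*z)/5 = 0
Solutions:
 u(z) = C1 + 2*exp(-4*z)/5


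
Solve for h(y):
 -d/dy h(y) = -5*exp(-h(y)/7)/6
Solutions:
 h(y) = 7*log(C1 + 5*y/42)


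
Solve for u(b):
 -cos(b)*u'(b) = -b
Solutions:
 u(b) = C1 + Integral(b/cos(b), b)


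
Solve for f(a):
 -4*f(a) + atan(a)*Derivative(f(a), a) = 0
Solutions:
 f(a) = C1*exp(4*Integral(1/atan(a), a))


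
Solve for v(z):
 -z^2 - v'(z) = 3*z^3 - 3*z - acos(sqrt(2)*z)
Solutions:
 v(z) = C1 - 3*z^4/4 - z^3/3 + 3*z^2/2 + z*acos(sqrt(2)*z) - sqrt(2)*sqrt(1 - 2*z^2)/2


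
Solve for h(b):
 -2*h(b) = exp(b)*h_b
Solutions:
 h(b) = C1*exp(2*exp(-b))


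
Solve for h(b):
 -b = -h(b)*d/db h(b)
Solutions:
 h(b) = -sqrt(C1 + b^2)
 h(b) = sqrt(C1 + b^2)


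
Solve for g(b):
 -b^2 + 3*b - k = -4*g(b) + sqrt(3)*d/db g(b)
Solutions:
 g(b) = C1*exp(4*sqrt(3)*b/3) + b^2/4 - 3*b/4 + sqrt(3)*b/8 + k/4 - 3*sqrt(3)/16 + 3/32


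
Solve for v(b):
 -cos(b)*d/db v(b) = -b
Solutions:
 v(b) = C1 + Integral(b/cos(b), b)


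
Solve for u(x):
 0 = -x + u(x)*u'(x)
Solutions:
 u(x) = -sqrt(C1 + x^2)
 u(x) = sqrt(C1 + x^2)


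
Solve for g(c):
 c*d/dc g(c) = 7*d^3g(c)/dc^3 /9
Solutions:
 g(c) = C1 + Integral(C2*airyai(21^(2/3)*c/7) + C3*airybi(21^(2/3)*c/7), c)


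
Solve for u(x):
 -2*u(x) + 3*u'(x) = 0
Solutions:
 u(x) = C1*exp(2*x/3)


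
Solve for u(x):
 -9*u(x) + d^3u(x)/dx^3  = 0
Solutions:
 u(x) = C3*exp(3^(2/3)*x) + (C1*sin(3*3^(1/6)*x/2) + C2*cos(3*3^(1/6)*x/2))*exp(-3^(2/3)*x/2)


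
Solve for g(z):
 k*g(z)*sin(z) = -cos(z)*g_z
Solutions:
 g(z) = C1*exp(k*log(cos(z)))


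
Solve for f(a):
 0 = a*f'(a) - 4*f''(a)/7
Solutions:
 f(a) = C1 + C2*erfi(sqrt(14)*a/4)


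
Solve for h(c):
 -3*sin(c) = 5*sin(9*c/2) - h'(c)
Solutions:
 h(c) = C1 - 3*cos(c) - 10*cos(9*c/2)/9


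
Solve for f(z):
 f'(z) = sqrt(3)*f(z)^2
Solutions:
 f(z) = -1/(C1 + sqrt(3)*z)


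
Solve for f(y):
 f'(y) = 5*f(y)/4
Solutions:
 f(y) = C1*exp(5*y/4)


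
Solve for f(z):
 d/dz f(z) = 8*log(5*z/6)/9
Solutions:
 f(z) = C1 + 8*z*log(z)/9 - 8*z*log(6)/9 - 8*z/9 + 8*z*log(5)/9


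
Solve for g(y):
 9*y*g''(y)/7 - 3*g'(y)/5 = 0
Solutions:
 g(y) = C1 + C2*y^(22/15)


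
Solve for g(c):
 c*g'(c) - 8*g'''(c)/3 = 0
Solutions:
 g(c) = C1 + Integral(C2*airyai(3^(1/3)*c/2) + C3*airybi(3^(1/3)*c/2), c)


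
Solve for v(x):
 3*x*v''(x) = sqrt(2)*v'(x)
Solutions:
 v(x) = C1 + C2*x^(sqrt(2)/3 + 1)


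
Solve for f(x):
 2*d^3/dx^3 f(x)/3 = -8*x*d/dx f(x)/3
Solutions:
 f(x) = C1 + Integral(C2*airyai(-2^(2/3)*x) + C3*airybi(-2^(2/3)*x), x)


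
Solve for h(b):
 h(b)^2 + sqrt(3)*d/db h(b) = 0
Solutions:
 h(b) = 3/(C1 + sqrt(3)*b)


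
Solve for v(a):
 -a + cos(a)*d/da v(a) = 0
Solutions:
 v(a) = C1 + Integral(a/cos(a), a)


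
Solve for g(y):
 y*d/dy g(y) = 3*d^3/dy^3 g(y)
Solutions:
 g(y) = C1 + Integral(C2*airyai(3^(2/3)*y/3) + C3*airybi(3^(2/3)*y/3), y)


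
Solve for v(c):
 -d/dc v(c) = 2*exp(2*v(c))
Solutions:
 v(c) = log(-sqrt(-1/(C1 - 2*c))) - log(2)/2
 v(c) = log(-1/(C1 - 2*c))/2 - log(2)/2


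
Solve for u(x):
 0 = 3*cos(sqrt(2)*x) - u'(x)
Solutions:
 u(x) = C1 + 3*sqrt(2)*sin(sqrt(2)*x)/2


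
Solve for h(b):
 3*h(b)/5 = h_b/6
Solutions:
 h(b) = C1*exp(18*b/5)


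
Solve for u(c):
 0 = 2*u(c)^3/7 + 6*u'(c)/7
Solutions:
 u(c) = -sqrt(6)*sqrt(-1/(C1 - c))/2
 u(c) = sqrt(6)*sqrt(-1/(C1 - c))/2


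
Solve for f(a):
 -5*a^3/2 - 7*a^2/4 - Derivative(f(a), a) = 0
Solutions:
 f(a) = C1 - 5*a^4/8 - 7*a^3/12


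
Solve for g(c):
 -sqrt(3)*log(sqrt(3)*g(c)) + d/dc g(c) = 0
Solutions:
 -2*sqrt(3)*Integral(1/(2*log(_y) + log(3)), (_y, g(c)))/3 = C1 - c


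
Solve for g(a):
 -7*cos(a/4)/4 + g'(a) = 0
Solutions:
 g(a) = C1 + 7*sin(a/4)


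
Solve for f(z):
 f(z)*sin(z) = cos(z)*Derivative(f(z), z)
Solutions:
 f(z) = C1/cos(z)


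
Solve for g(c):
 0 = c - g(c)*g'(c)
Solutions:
 g(c) = -sqrt(C1 + c^2)
 g(c) = sqrt(C1 + c^2)


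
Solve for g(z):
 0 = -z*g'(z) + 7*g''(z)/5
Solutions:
 g(z) = C1 + C2*erfi(sqrt(70)*z/14)


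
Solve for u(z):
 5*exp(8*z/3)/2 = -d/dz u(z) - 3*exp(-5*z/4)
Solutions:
 u(z) = C1 - 15*exp(8*z/3)/16 + 12*exp(-5*z/4)/5


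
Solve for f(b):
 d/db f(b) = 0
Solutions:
 f(b) = C1


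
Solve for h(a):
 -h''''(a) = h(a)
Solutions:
 h(a) = (C1*sin(sqrt(2)*a/2) + C2*cos(sqrt(2)*a/2))*exp(-sqrt(2)*a/2) + (C3*sin(sqrt(2)*a/2) + C4*cos(sqrt(2)*a/2))*exp(sqrt(2)*a/2)


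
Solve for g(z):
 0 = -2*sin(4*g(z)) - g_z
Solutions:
 g(z) = -acos((-C1 - exp(16*z))/(C1 - exp(16*z)))/4 + pi/2
 g(z) = acos((-C1 - exp(16*z))/(C1 - exp(16*z)))/4


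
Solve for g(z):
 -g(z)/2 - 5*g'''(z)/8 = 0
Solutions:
 g(z) = C3*exp(-10^(2/3)*z/5) + (C1*sin(10^(2/3)*sqrt(3)*z/10) + C2*cos(10^(2/3)*sqrt(3)*z/10))*exp(10^(2/3)*z/10)


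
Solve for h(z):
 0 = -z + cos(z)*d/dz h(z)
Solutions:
 h(z) = C1 + Integral(z/cos(z), z)


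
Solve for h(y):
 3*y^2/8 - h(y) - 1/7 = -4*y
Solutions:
 h(y) = 3*y^2/8 + 4*y - 1/7


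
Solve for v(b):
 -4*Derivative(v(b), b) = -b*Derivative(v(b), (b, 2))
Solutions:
 v(b) = C1 + C2*b^5


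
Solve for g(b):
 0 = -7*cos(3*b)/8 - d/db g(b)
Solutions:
 g(b) = C1 - 7*sin(3*b)/24


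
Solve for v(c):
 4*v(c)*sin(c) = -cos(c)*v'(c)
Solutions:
 v(c) = C1*cos(c)^4


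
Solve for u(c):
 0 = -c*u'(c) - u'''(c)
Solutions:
 u(c) = C1 + Integral(C2*airyai(-c) + C3*airybi(-c), c)


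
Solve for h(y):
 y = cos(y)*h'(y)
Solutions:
 h(y) = C1 + Integral(y/cos(y), y)


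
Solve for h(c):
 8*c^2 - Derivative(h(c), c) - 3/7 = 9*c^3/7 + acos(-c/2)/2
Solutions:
 h(c) = C1 - 9*c^4/28 + 8*c^3/3 - c*acos(-c/2)/2 - 3*c/7 - sqrt(4 - c^2)/2


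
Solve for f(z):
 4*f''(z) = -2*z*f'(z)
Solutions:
 f(z) = C1 + C2*erf(z/2)


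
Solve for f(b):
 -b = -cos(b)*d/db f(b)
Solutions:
 f(b) = C1 + Integral(b/cos(b), b)


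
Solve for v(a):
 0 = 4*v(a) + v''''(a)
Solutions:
 v(a) = (C1*sin(a) + C2*cos(a))*exp(-a) + (C3*sin(a) + C4*cos(a))*exp(a)


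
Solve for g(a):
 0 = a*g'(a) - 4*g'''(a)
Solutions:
 g(a) = C1 + Integral(C2*airyai(2^(1/3)*a/2) + C3*airybi(2^(1/3)*a/2), a)


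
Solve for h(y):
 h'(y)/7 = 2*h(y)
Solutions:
 h(y) = C1*exp(14*y)


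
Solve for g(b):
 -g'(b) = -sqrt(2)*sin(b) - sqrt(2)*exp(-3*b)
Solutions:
 g(b) = C1 - sqrt(2)*cos(b) - sqrt(2)*exp(-3*b)/3


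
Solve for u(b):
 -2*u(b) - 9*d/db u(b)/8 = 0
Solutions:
 u(b) = C1*exp(-16*b/9)


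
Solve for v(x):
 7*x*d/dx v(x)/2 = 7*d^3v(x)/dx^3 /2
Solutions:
 v(x) = C1 + Integral(C2*airyai(x) + C3*airybi(x), x)


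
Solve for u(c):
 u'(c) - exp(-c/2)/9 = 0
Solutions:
 u(c) = C1 - 2*exp(-c/2)/9


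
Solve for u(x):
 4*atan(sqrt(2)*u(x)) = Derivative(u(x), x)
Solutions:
 Integral(1/atan(sqrt(2)*_y), (_y, u(x))) = C1 + 4*x


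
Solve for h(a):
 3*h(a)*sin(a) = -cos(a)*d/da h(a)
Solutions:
 h(a) = C1*cos(a)^3


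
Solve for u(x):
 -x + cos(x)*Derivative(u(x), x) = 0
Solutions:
 u(x) = C1 + Integral(x/cos(x), x)


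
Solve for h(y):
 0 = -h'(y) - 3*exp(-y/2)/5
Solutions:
 h(y) = C1 + 6*exp(-y/2)/5


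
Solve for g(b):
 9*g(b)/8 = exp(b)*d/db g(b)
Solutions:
 g(b) = C1*exp(-9*exp(-b)/8)


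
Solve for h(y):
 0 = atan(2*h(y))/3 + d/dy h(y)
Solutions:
 Integral(1/atan(2*_y), (_y, h(y))) = C1 - y/3


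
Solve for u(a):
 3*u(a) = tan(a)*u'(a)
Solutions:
 u(a) = C1*sin(a)^3


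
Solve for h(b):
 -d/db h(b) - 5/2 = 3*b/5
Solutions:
 h(b) = C1 - 3*b^2/10 - 5*b/2


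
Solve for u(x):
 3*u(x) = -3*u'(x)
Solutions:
 u(x) = C1*exp(-x)


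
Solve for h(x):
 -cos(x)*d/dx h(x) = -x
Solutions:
 h(x) = C1 + Integral(x/cos(x), x)


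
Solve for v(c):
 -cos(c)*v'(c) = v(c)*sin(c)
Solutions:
 v(c) = C1*cos(c)


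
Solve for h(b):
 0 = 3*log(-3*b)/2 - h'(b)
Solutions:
 h(b) = C1 + 3*b*log(-b)/2 + 3*b*(-1 + log(3))/2


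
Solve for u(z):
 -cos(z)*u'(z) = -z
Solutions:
 u(z) = C1 + Integral(z/cos(z), z)


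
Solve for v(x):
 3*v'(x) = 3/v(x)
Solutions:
 v(x) = -sqrt(C1 + 2*x)
 v(x) = sqrt(C1 + 2*x)


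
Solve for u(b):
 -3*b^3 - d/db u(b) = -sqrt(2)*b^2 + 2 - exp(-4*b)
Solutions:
 u(b) = C1 - 3*b^4/4 + sqrt(2)*b^3/3 - 2*b - exp(-4*b)/4


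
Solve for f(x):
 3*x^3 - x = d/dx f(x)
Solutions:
 f(x) = C1 + 3*x^4/4 - x^2/2


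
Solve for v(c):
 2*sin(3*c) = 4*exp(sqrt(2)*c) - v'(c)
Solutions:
 v(c) = C1 + 2*sqrt(2)*exp(sqrt(2)*c) + 2*cos(3*c)/3


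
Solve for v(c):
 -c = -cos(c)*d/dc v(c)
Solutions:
 v(c) = C1 + Integral(c/cos(c), c)


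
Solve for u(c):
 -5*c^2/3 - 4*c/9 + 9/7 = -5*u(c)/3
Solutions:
 u(c) = c^2 + 4*c/15 - 27/35


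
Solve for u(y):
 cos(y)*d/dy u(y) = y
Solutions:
 u(y) = C1 + Integral(y/cos(y), y)


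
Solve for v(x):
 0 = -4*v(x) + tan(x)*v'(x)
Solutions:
 v(x) = C1*sin(x)^4


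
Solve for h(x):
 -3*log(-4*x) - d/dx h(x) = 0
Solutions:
 h(x) = C1 - 3*x*log(-x) + 3*x*(1 - 2*log(2))


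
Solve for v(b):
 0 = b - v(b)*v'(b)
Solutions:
 v(b) = -sqrt(C1 + b^2)
 v(b) = sqrt(C1 + b^2)


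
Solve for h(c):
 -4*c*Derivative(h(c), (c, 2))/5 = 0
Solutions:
 h(c) = C1 + C2*c


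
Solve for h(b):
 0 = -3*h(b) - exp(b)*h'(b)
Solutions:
 h(b) = C1*exp(3*exp(-b))


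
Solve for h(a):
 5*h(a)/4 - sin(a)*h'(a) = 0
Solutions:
 h(a) = C1*(cos(a) - 1)^(5/8)/(cos(a) + 1)^(5/8)


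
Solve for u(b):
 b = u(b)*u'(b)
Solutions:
 u(b) = -sqrt(C1 + b^2)
 u(b) = sqrt(C1 + b^2)


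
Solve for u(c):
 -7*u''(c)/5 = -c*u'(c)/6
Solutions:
 u(c) = C1 + C2*erfi(sqrt(105)*c/42)


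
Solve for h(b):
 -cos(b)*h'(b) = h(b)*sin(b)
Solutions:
 h(b) = C1*cos(b)


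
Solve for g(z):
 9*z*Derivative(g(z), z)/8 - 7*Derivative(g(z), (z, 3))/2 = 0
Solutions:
 g(z) = C1 + Integral(C2*airyai(3^(2/3)*98^(1/3)*z/14) + C3*airybi(3^(2/3)*98^(1/3)*z/14), z)


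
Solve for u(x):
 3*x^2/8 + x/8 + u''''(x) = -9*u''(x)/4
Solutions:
 u(x) = C1 + C2*x + C3*sin(3*x/2) + C4*cos(3*x/2) - x^4/72 - x^3/108 + 2*x^2/27


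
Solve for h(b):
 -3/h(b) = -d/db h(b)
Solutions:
 h(b) = -sqrt(C1 + 6*b)
 h(b) = sqrt(C1 + 6*b)


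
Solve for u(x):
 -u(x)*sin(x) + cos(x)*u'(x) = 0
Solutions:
 u(x) = C1/cos(x)


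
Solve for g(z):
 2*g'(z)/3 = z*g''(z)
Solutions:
 g(z) = C1 + C2*z^(5/3)


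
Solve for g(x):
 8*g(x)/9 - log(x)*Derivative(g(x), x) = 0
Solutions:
 g(x) = C1*exp(8*li(x)/9)


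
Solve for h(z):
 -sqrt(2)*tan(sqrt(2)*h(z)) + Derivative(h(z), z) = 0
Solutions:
 h(z) = sqrt(2)*(pi - asin(C1*exp(2*z)))/2
 h(z) = sqrt(2)*asin(C1*exp(2*z))/2


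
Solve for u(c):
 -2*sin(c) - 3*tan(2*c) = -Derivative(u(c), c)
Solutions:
 u(c) = C1 - 3*log(cos(2*c))/2 - 2*cos(c)


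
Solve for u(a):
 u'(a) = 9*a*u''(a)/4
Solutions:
 u(a) = C1 + C2*a^(13/9)


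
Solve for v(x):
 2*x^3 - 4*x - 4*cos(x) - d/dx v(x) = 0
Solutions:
 v(x) = C1 + x^4/2 - 2*x^2 - 4*sin(x)


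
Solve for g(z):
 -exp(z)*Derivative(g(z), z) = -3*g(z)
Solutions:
 g(z) = C1*exp(-3*exp(-z))


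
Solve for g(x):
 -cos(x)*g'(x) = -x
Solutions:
 g(x) = C1 + Integral(x/cos(x), x)


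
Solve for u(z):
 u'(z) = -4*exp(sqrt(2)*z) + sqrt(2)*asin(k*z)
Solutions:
 u(z) = C1 + sqrt(2)*Piecewise((z*asin(k*z) + sqrt(-k^2*z^2 + 1)/k, Ne(k, 0)), (0, True)) - 2*sqrt(2)*exp(sqrt(2)*z)


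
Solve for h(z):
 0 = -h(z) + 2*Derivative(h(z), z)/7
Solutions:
 h(z) = C1*exp(7*z/2)


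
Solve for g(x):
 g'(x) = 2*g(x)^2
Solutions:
 g(x) = -1/(C1 + 2*x)


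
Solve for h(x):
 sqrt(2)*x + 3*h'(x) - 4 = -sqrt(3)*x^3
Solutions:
 h(x) = C1 - sqrt(3)*x^4/12 - sqrt(2)*x^2/6 + 4*x/3


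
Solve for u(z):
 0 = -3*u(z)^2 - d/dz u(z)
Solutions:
 u(z) = 1/(C1 + 3*z)


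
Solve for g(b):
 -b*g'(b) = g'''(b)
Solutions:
 g(b) = C1 + Integral(C2*airyai(-b) + C3*airybi(-b), b)


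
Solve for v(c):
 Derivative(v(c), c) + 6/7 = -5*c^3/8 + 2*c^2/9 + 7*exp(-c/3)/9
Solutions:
 v(c) = C1 - 5*c^4/32 + 2*c^3/27 - 6*c/7 - 7*exp(-c/3)/3


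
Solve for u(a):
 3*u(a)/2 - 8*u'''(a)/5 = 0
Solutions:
 u(a) = C3*exp(15^(1/3)*2^(2/3)*a/4) + (C1*sin(2^(2/3)*3^(5/6)*5^(1/3)*a/8) + C2*cos(2^(2/3)*3^(5/6)*5^(1/3)*a/8))*exp(-15^(1/3)*2^(2/3)*a/8)


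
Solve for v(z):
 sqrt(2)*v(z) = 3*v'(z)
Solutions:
 v(z) = C1*exp(sqrt(2)*z/3)


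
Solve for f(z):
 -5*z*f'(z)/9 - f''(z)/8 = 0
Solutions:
 f(z) = C1 + C2*erf(2*sqrt(5)*z/3)


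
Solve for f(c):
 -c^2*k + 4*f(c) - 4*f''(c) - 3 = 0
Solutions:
 f(c) = C1*exp(-c) + C2*exp(c) + c^2*k/4 + k/2 + 3/4


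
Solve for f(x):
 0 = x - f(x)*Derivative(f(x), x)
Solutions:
 f(x) = -sqrt(C1 + x^2)
 f(x) = sqrt(C1 + x^2)


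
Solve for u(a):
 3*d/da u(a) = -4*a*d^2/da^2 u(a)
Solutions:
 u(a) = C1 + C2*a^(1/4)


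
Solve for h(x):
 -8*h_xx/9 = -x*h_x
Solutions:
 h(x) = C1 + C2*erfi(3*x/4)


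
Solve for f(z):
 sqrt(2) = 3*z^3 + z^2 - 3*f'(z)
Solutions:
 f(z) = C1 + z^4/4 + z^3/9 - sqrt(2)*z/3


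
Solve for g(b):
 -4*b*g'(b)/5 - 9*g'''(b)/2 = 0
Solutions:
 g(b) = C1 + Integral(C2*airyai(-2*75^(1/3)*b/15) + C3*airybi(-2*75^(1/3)*b/15), b)


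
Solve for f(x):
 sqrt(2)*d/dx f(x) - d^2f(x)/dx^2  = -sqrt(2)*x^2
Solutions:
 f(x) = C1 + C2*exp(sqrt(2)*x) - x^3/3 - sqrt(2)*x^2/2 - x


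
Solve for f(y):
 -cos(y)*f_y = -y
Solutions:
 f(y) = C1 + Integral(y/cos(y), y)


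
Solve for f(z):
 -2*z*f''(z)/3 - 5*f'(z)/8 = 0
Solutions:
 f(z) = C1 + C2*z^(1/16)


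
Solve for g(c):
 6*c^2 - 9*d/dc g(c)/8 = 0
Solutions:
 g(c) = C1 + 16*c^3/9


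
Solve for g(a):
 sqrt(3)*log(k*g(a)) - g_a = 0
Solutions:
 li(k*g(a))/k = C1 + sqrt(3)*a


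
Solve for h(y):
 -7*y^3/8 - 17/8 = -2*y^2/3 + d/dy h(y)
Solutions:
 h(y) = C1 - 7*y^4/32 + 2*y^3/9 - 17*y/8


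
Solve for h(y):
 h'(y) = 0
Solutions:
 h(y) = C1


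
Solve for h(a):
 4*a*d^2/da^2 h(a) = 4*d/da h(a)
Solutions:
 h(a) = C1 + C2*a^2


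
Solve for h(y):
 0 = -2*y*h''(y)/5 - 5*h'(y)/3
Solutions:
 h(y) = C1 + C2/y^(19/6)


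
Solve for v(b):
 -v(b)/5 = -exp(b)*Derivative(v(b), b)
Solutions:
 v(b) = C1*exp(-exp(-b)/5)


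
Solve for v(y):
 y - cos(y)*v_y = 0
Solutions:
 v(y) = C1 + Integral(y/cos(y), y)


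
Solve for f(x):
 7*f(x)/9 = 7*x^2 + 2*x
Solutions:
 f(x) = 9*x*(7*x + 2)/7


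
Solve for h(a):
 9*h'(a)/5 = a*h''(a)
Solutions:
 h(a) = C1 + C2*a^(14/5)


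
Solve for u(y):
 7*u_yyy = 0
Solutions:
 u(y) = C1 + C2*y + C3*y^2


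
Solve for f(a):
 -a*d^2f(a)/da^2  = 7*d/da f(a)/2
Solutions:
 f(a) = C1 + C2/a^(5/2)


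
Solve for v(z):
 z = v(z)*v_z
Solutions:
 v(z) = -sqrt(C1 + z^2)
 v(z) = sqrt(C1 + z^2)


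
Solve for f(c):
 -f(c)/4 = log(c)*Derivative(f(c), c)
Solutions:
 f(c) = C1*exp(-li(c)/4)


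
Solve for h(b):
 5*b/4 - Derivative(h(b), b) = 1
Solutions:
 h(b) = C1 + 5*b^2/8 - b


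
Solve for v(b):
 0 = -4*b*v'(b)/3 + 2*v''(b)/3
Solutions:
 v(b) = C1 + C2*erfi(b)


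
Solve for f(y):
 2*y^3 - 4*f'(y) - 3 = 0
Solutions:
 f(y) = C1 + y^4/8 - 3*y/4


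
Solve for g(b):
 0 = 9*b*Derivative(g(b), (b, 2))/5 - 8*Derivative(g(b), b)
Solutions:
 g(b) = C1 + C2*b^(49/9)


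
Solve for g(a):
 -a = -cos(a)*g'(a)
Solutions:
 g(a) = C1 + Integral(a/cos(a), a)


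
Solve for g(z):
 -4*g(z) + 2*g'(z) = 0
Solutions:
 g(z) = C1*exp(2*z)


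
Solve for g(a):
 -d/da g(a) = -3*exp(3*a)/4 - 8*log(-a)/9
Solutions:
 g(a) = C1 + 8*a*log(-a)/9 - 8*a/9 + exp(3*a)/4


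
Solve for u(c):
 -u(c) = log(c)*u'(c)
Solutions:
 u(c) = C1*exp(-li(c))


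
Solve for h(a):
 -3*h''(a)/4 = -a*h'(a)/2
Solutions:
 h(a) = C1 + C2*erfi(sqrt(3)*a/3)


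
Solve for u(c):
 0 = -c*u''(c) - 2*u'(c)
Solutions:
 u(c) = C1 + C2/c


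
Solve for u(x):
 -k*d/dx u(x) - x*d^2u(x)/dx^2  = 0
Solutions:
 u(x) = C1 + x^(1 - re(k))*(C2*sin(log(x)*Abs(im(k))) + C3*cos(log(x)*im(k)))


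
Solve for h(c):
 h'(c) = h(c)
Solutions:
 h(c) = C1*exp(c)


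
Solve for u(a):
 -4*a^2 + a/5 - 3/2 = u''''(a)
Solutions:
 u(a) = C1 + C2*a + C3*a^2 + C4*a^3 - a^6/90 + a^5/600 - a^4/16


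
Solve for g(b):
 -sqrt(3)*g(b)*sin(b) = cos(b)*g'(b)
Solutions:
 g(b) = C1*cos(b)^(sqrt(3))


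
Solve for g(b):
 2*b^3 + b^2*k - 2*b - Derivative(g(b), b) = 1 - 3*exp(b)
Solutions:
 g(b) = C1 + b^4/2 + b^3*k/3 - b^2 - b + 3*exp(b)


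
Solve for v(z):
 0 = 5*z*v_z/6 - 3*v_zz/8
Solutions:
 v(z) = C1 + C2*erfi(sqrt(10)*z/3)


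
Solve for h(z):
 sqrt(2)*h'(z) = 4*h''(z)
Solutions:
 h(z) = C1 + C2*exp(sqrt(2)*z/4)


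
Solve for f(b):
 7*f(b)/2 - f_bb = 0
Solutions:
 f(b) = C1*exp(-sqrt(14)*b/2) + C2*exp(sqrt(14)*b/2)


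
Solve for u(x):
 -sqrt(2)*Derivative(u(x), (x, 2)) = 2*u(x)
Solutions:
 u(x) = C1*sin(2^(1/4)*x) + C2*cos(2^(1/4)*x)


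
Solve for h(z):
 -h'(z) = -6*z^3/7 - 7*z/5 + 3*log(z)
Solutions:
 h(z) = C1 + 3*z^4/14 + 7*z^2/10 - 3*z*log(z) + 3*z


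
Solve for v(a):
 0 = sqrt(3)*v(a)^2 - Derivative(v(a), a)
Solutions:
 v(a) = -1/(C1 + sqrt(3)*a)


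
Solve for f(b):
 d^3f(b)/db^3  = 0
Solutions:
 f(b) = C1 + C2*b + C3*b^2


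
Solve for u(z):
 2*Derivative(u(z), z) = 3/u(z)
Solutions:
 u(z) = -sqrt(C1 + 3*z)
 u(z) = sqrt(C1 + 3*z)


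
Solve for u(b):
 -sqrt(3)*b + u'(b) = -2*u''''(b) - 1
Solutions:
 u(b) = C1 + C4*exp(-2^(2/3)*b/2) + sqrt(3)*b^2/2 - b + (C2*sin(2^(2/3)*sqrt(3)*b/4) + C3*cos(2^(2/3)*sqrt(3)*b/4))*exp(2^(2/3)*b/4)


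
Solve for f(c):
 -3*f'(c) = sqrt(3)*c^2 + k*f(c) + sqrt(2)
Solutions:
 f(c) = C1*exp(-c*k/3) - sqrt(3)*c^2/k + 6*sqrt(3)*c/k^2 - sqrt(2)/k - 18*sqrt(3)/k^3


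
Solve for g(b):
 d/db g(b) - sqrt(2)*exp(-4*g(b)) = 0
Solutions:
 g(b) = log(-I*(C1 + 4*sqrt(2)*b)^(1/4))
 g(b) = log(I*(C1 + 4*sqrt(2)*b)^(1/4))
 g(b) = log(-(C1 + 4*sqrt(2)*b)^(1/4))
 g(b) = log(C1 + 4*sqrt(2)*b)/4


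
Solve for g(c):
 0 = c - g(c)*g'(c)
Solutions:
 g(c) = -sqrt(C1 + c^2)
 g(c) = sqrt(C1 + c^2)


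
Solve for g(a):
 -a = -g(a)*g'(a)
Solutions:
 g(a) = -sqrt(C1 + a^2)
 g(a) = sqrt(C1 + a^2)


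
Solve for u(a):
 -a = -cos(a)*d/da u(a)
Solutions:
 u(a) = C1 + Integral(a/cos(a), a)


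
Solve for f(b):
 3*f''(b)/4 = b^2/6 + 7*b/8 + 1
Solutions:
 f(b) = C1 + C2*b + b^4/54 + 7*b^3/36 + 2*b^2/3


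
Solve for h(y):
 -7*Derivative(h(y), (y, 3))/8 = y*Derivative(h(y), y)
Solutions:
 h(y) = C1 + Integral(C2*airyai(-2*7^(2/3)*y/7) + C3*airybi(-2*7^(2/3)*y/7), y)


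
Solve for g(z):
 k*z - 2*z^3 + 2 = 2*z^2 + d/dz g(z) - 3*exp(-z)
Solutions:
 g(z) = C1 + k*z^2/2 - z^4/2 - 2*z^3/3 + 2*z - 3*exp(-z)


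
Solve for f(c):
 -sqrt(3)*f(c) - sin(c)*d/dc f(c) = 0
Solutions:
 f(c) = C1*(cos(c) + 1)^(sqrt(3)/2)/(cos(c) - 1)^(sqrt(3)/2)


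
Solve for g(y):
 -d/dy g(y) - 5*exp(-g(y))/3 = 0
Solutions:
 g(y) = log(C1 - 5*y/3)


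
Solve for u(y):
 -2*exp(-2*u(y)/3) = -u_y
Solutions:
 u(y) = 3*log(-sqrt(C1 + 2*y)) - 3*log(3) + 3*log(6)/2
 u(y) = 3*log(C1 + 2*y)/2 - 3*log(3) + 3*log(6)/2


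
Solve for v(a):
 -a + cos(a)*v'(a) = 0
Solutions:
 v(a) = C1 + Integral(a/cos(a), a)


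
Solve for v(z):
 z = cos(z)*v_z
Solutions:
 v(z) = C1 + Integral(z/cos(z), z)


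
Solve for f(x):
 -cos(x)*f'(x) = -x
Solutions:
 f(x) = C1 + Integral(x/cos(x), x)


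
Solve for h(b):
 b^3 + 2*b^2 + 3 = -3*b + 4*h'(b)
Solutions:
 h(b) = C1 + b^4/16 + b^3/6 + 3*b^2/8 + 3*b/4


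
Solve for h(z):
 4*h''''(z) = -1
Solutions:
 h(z) = C1 + C2*z + C3*z^2 + C4*z^3 - z^4/96


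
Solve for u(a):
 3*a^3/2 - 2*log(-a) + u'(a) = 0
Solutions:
 u(a) = C1 - 3*a^4/8 + 2*a*log(-a) - 2*a


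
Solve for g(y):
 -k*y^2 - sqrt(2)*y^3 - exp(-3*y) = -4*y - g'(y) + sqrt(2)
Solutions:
 g(y) = C1 + k*y^3/3 + sqrt(2)*y^4/4 - 2*y^2 + sqrt(2)*y - exp(-3*y)/3


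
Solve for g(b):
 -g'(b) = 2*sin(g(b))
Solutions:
 g(b) = -acos((-C1 - exp(4*b))/(C1 - exp(4*b))) + 2*pi
 g(b) = acos((-C1 - exp(4*b))/(C1 - exp(4*b)))


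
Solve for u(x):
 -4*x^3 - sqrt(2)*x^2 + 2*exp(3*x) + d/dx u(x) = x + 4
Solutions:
 u(x) = C1 + x^4 + sqrt(2)*x^3/3 + x^2/2 + 4*x - 2*exp(3*x)/3


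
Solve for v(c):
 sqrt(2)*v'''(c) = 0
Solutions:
 v(c) = C1 + C2*c + C3*c^2


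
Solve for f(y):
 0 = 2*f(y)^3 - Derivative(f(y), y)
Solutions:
 f(y) = -sqrt(2)*sqrt(-1/(C1 + 2*y))/2
 f(y) = sqrt(2)*sqrt(-1/(C1 + 2*y))/2


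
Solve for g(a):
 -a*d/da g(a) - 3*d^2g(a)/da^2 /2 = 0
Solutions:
 g(a) = C1 + C2*erf(sqrt(3)*a/3)


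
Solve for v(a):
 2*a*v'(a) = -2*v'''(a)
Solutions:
 v(a) = C1 + Integral(C2*airyai(-a) + C3*airybi(-a), a)


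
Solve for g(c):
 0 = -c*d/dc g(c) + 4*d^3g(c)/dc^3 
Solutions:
 g(c) = C1 + Integral(C2*airyai(2^(1/3)*c/2) + C3*airybi(2^(1/3)*c/2), c)


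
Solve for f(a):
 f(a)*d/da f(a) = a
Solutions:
 f(a) = -sqrt(C1 + a^2)
 f(a) = sqrt(C1 + a^2)


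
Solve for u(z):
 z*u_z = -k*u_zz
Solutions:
 u(z) = C1 + C2*sqrt(k)*erf(sqrt(2)*z*sqrt(1/k)/2)


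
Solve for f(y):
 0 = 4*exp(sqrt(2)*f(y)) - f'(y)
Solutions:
 f(y) = sqrt(2)*(2*log(-1/(C1 + 4*y)) - log(2))/4


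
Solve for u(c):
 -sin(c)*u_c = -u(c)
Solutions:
 u(c) = C1*sqrt(cos(c) - 1)/sqrt(cos(c) + 1)


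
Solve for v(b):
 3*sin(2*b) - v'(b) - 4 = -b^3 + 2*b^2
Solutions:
 v(b) = C1 + b^4/4 - 2*b^3/3 - 4*b - 3*cos(2*b)/2


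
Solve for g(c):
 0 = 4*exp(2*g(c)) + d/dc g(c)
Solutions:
 g(c) = log(-sqrt(-1/(C1 - 4*c))) - log(2)/2
 g(c) = log(-1/(C1 - 4*c))/2 - log(2)/2


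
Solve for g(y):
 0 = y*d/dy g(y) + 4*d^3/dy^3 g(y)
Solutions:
 g(y) = C1 + Integral(C2*airyai(-2^(1/3)*y/2) + C3*airybi(-2^(1/3)*y/2), y)


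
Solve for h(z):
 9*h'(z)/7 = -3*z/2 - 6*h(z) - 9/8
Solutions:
 h(z) = C1*exp(-14*z/3) - z/4 - 15/112


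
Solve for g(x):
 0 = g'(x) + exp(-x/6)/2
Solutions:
 g(x) = C1 + 3*exp(-x/6)


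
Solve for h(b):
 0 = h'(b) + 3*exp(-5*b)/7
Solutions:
 h(b) = C1 + 3*exp(-5*b)/35


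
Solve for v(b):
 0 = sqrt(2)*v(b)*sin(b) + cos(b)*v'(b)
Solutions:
 v(b) = C1*cos(b)^(sqrt(2))


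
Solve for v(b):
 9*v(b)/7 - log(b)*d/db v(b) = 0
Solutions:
 v(b) = C1*exp(9*li(b)/7)


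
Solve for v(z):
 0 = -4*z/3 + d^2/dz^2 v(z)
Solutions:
 v(z) = C1 + C2*z + 2*z^3/9


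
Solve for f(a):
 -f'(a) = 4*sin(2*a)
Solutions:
 f(a) = C1 + 2*cos(2*a)


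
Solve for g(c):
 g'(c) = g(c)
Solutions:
 g(c) = C1*exp(c)


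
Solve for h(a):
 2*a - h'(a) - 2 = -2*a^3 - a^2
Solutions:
 h(a) = C1 + a^4/2 + a^3/3 + a^2 - 2*a


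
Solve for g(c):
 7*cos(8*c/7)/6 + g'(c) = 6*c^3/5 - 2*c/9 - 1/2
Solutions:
 g(c) = C1 + 3*c^4/10 - c^2/9 - c/2 - 49*sin(8*c/7)/48


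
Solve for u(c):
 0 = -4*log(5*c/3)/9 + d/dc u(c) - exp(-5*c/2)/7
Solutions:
 u(c) = C1 + 4*c*log(c)/9 + 4*c*(-log(3) - 1 + log(5))/9 - 2*exp(-5*c/2)/35


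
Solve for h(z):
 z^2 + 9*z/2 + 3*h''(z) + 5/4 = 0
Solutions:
 h(z) = C1 + C2*z - z^4/36 - z^3/4 - 5*z^2/24


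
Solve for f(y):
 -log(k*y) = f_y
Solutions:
 f(y) = C1 - y*log(k*y) + y


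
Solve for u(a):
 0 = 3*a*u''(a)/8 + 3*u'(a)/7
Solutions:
 u(a) = C1 + C2/a^(1/7)


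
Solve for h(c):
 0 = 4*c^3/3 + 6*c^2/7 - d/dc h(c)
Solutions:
 h(c) = C1 + c^4/3 + 2*c^3/7


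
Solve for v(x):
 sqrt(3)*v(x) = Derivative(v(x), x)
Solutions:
 v(x) = C1*exp(sqrt(3)*x)


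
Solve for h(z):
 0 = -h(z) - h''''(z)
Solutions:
 h(z) = (C1*sin(sqrt(2)*z/2) + C2*cos(sqrt(2)*z/2))*exp(-sqrt(2)*z/2) + (C3*sin(sqrt(2)*z/2) + C4*cos(sqrt(2)*z/2))*exp(sqrt(2)*z/2)


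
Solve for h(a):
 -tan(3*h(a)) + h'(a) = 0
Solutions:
 h(a) = -asin(C1*exp(3*a))/3 + pi/3
 h(a) = asin(C1*exp(3*a))/3


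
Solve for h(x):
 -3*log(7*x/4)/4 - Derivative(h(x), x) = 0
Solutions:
 h(x) = C1 - 3*x*log(x)/4 - 3*x*log(7)/4 + 3*x/4 + 3*x*log(2)/2


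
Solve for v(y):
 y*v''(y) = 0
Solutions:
 v(y) = C1 + C2*y


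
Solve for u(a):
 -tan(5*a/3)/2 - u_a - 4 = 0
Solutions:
 u(a) = C1 - 4*a + 3*log(cos(5*a/3))/10


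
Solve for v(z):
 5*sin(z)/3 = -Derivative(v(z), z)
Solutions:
 v(z) = C1 + 5*cos(z)/3


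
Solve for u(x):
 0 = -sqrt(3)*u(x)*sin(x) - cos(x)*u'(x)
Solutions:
 u(x) = C1*cos(x)^(sqrt(3))


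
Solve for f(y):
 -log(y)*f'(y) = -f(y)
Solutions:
 f(y) = C1*exp(li(y))


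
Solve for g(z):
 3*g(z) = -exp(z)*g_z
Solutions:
 g(z) = C1*exp(3*exp(-z))


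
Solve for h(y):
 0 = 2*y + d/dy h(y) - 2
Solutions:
 h(y) = C1 - y^2 + 2*y


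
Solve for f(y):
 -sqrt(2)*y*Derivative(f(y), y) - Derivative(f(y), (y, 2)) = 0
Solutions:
 f(y) = C1 + C2*erf(2^(3/4)*y/2)


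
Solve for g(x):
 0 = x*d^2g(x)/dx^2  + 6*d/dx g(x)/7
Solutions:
 g(x) = C1 + C2*x^(1/7)


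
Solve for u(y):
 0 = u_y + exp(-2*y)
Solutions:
 u(y) = C1 + exp(-2*y)/2


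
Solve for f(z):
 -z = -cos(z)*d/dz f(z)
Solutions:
 f(z) = C1 + Integral(z/cos(z), z)


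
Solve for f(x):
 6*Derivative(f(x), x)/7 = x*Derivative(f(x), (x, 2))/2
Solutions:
 f(x) = C1 + C2*x^(19/7)


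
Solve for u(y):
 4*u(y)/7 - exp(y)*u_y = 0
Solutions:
 u(y) = C1*exp(-4*exp(-y)/7)


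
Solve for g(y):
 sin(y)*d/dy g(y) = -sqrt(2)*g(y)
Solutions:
 g(y) = C1*(cos(y) + 1)^(sqrt(2)/2)/(cos(y) - 1)^(sqrt(2)/2)


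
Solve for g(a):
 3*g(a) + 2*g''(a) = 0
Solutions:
 g(a) = C1*sin(sqrt(6)*a/2) + C2*cos(sqrt(6)*a/2)


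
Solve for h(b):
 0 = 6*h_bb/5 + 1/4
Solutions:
 h(b) = C1 + C2*b - 5*b^2/48


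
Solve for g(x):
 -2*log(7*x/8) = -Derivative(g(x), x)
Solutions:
 g(x) = C1 + 2*x*log(x) - 2*x + x*log(49/64)


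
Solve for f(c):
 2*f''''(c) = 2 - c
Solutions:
 f(c) = C1 + C2*c + C3*c^2 + C4*c^3 - c^5/240 + c^4/24


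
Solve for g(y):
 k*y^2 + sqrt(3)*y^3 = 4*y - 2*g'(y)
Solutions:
 g(y) = C1 - k*y^3/6 - sqrt(3)*y^4/8 + y^2


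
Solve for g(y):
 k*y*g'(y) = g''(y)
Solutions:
 g(y) = Piecewise((-sqrt(2)*sqrt(pi)*C1*erf(sqrt(2)*y*sqrt(-k)/2)/(2*sqrt(-k)) - C2, (k > 0) | (k < 0)), (-C1*y - C2, True))


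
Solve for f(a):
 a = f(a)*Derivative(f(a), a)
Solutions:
 f(a) = -sqrt(C1 + a^2)
 f(a) = sqrt(C1 + a^2)


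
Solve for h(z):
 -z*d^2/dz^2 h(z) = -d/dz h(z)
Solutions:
 h(z) = C1 + C2*z^2


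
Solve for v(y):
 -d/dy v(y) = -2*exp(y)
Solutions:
 v(y) = C1 + 2*exp(y)


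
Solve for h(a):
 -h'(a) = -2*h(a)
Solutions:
 h(a) = C1*exp(2*a)


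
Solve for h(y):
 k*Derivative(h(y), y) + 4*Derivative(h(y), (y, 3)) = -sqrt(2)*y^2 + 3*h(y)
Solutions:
 h(y) = C1*exp(y*(-k/((-3^(1/3) + 3^(5/6)*I)*(sqrt(3)*sqrt(k^3 + 243) + 27)^(1/3)) - 3^(1/3)*(sqrt(3)*sqrt(k^3 + 243) + 27)^(1/3)/12 + 3^(5/6)*I*(sqrt(3)*sqrt(k^3 + 243) + 27)^(1/3)/12)) + C2*exp(y*(k/((3^(1/3) + 3^(5/6)*I)*(sqrt(3)*sqrt(k^3 + 243) + 27)^(1/3)) - 3^(1/3)*(sqrt(3)*sqrt(k^3 + 243) + 27)^(1/3)/12 - 3^(5/6)*I*(sqrt(3)*sqrt(k^3 + 243) + 27)^(1/3)/12)) + C3*exp(3^(1/3)*y*(-3^(1/3)*k/(sqrt(3)*sqrt(k^3 + 243) + 27)^(1/3) + (sqrt(3)*sqrt(k^3 + 243) + 27)^(1/3))/6) + 2*sqrt(2)*k^2/27 + 2*sqrt(2)*k*y/9 + sqrt(2)*y^2/3


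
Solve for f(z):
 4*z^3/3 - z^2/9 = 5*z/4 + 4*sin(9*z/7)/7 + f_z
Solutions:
 f(z) = C1 + z^4/3 - z^3/27 - 5*z^2/8 + 4*cos(9*z/7)/9


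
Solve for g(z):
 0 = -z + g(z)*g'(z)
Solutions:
 g(z) = -sqrt(C1 + z^2)
 g(z) = sqrt(C1 + z^2)


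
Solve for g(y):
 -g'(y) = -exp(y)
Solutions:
 g(y) = C1 + exp(y)


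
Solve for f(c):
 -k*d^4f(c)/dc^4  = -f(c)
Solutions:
 f(c) = C1*exp(-c*(1/k)^(1/4)) + C2*exp(c*(1/k)^(1/4)) + C3*exp(-I*c*(1/k)^(1/4)) + C4*exp(I*c*(1/k)^(1/4))


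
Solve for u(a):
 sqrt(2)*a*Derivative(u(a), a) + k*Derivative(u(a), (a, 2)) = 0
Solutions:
 u(a) = C1 + C2*sqrt(k)*erf(2^(3/4)*a*sqrt(1/k)/2)


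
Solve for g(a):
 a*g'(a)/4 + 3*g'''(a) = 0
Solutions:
 g(a) = C1 + Integral(C2*airyai(-18^(1/3)*a/6) + C3*airybi(-18^(1/3)*a/6), a)


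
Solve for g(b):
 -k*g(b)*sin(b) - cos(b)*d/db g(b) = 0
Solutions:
 g(b) = C1*exp(k*log(cos(b)))


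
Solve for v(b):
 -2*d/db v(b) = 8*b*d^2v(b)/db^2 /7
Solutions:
 v(b) = C1 + C2/b^(3/4)


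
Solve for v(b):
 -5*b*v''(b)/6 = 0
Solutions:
 v(b) = C1 + C2*b


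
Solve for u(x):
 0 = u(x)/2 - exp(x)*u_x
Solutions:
 u(x) = C1*exp(-exp(-x)/2)


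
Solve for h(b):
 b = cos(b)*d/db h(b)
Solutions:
 h(b) = C1 + Integral(b/cos(b), b)


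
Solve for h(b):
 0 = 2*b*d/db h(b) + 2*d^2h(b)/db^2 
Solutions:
 h(b) = C1 + C2*erf(sqrt(2)*b/2)


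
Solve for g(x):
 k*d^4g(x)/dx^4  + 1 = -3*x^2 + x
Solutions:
 g(x) = C1 + C2*x + C3*x^2 + C4*x^3 - x^6/(120*k) + x^5/(120*k) - x^4/(24*k)


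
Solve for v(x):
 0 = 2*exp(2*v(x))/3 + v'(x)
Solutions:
 v(x) = log(-sqrt(1/(C1 + 2*x))) - log(2) + log(6)/2
 v(x) = log(1/(C1 + 2*x))/2 - log(2) + log(6)/2


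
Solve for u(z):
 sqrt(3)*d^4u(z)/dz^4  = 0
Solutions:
 u(z) = C1 + C2*z + C3*z^2 + C4*z^3


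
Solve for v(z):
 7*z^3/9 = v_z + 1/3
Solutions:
 v(z) = C1 + 7*z^4/36 - z/3


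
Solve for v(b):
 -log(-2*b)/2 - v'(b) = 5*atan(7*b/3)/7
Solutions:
 v(b) = C1 - b*log(-b)/2 - 5*b*atan(7*b/3)/7 - b*log(2)/2 + b/2 + 15*log(49*b^2 + 9)/98


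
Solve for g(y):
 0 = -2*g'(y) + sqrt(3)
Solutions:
 g(y) = C1 + sqrt(3)*y/2


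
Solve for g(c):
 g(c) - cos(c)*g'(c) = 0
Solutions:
 g(c) = C1*sqrt(sin(c) + 1)/sqrt(sin(c) - 1)


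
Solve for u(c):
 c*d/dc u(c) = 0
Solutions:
 u(c) = C1


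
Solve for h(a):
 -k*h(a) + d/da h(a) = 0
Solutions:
 h(a) = C1*exp(a*k)


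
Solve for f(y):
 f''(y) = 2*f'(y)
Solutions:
 f(y) = C1 + C2*exp(2*y)


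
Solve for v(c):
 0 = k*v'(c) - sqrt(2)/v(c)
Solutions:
 v(c) = -sqrt(C1 + 2*sqrt(2)*c/k)
 v(c) = sqrt(C1 + 2*sqrt(2)*c/k)


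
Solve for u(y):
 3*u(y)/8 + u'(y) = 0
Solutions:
 u(y) = C1*exp(-3*y/8)


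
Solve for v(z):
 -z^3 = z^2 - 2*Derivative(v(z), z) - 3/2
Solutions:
 v(z) = C1 + z^4/8 + z^3/6 - 3*z/4


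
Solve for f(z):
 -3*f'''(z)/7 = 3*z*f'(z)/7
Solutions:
 f(z) = C1 + Integral(C2*airyai(-z) + C3*airybi(-z), z)


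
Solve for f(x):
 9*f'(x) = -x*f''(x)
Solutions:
 f(x) = C1 + C2/x^8


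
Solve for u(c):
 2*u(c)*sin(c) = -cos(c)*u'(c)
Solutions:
 u(c) = C1*cos(c)^2


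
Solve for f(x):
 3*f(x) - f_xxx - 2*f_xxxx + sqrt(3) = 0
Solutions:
 f(x) = C1*exp(x*(-2 - 1/(4 + sqrt(17))^(1/3) + (4 + sqrt(17))^(1/3))/4)*sin(sqrt(3)*x*((4 + sqrt(17))^(-1/3) + (4 + sqrt(17))^(1/3))/4) + C2*exp(x*(-2 - 1/(4 + sqrt(17))^(1/3) + (4 + sqrt(17))^(1/3))/4)*cos(sqrt(3)*x*((4 + sqrt(17))^(-1/3) + (4 + sqrt(17))^(1/3))/4) + C3*exp(x) + C4*exp(x*(-(4 + sqrt(17))^(1/3) - 1 + (4 + sqrt(17))^(-1/3))/2) - sqrt(3)/3


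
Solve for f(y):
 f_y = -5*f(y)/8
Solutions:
 f(y) = C1*exp(-5*y/8)


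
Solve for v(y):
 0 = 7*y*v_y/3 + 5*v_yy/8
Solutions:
 v(y) = C1 + C2*erf(2*sqrt(105)*y/15)


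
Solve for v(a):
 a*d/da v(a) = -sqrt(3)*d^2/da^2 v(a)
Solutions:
 v(a) = C1 + C2*erf(sqrt(2)*3^(3/4)*a/6)


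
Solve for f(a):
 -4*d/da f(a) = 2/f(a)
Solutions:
 f(a) = -sqrt(C1 - a)
 f(a) = sqrt(C1 - a)


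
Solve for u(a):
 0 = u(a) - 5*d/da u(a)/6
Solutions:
 u(a) = C1*exp(6*a/5)


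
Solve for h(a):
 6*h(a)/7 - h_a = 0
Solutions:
 h(a) = C1*exp(6*a/7)


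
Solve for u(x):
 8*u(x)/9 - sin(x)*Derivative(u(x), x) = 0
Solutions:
 u(x) = C1*(cos(x) - 1)^(4/9)/(cos(x) + 1)^(4/9)


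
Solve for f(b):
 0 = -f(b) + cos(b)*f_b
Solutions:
 f(b) = C1*sqrt(sin(b) + 1)/sqrt(sin(b) - 1)


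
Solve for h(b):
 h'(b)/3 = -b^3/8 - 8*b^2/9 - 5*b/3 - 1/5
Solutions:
 h(b) = C1 - 3*b^4/32 - 8*b^3/9 - 5*b^2/2 - 3*b/5


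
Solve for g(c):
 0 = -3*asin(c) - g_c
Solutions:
 g(c) = C1 - 3*c*asin(c) - 3*sqrt(1 - c^2)


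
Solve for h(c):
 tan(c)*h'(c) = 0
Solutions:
 h(c) = C1


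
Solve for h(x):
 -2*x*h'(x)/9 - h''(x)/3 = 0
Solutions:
 h(x) = C1 + C2*erf(sqrt(3)*x/3)


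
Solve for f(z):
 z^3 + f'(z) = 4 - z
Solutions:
 f(z) = C1 - z^4/4 - z^2/2 + 4*z


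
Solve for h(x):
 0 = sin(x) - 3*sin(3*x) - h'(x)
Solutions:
 h(x) = C1 - cos(x) + cos(3*x)


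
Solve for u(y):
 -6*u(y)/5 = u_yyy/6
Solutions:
 u(y) = C3*exp(-30^(2/3)*y/5) + (C1*sin(3*10^(2/3)*3^(1/6)*y/10) + C2*cos(3*10^(2/3)*3^(1/6)*y/10))*exp(30^(2/3)*y/10)


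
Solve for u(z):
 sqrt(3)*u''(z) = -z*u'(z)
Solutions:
 u(z) = C1 + C2*erf(sqrt(2)*3^(3/4)*z/6)


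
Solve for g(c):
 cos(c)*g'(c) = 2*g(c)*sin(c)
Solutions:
 g(c) = C1/cos(c)^2


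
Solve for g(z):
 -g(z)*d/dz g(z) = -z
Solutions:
 g(z) = -sqrt(C1 + z^2)
 g(z) = sqrt(C1 + z^2)


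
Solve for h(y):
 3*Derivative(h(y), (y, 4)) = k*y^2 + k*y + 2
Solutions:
 h(y) = C1 + C2*y + C3*y^2 + C4*y^3 + k*y^6/1080 + k*y^5/360 + y^4/36


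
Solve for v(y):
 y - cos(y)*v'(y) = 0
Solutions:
 v(y) = C1 + Integral(y/cos(y), y)


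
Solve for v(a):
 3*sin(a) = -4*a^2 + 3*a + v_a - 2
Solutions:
 v(a) = C1 + 4*a^3/3 - 3*a^2/2 + 2*a - 3*cos(a)


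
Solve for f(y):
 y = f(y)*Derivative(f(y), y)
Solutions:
 f(y) = -sqrt(C1 + y^2)
 f(y) = sqrt(C1 + y^2)


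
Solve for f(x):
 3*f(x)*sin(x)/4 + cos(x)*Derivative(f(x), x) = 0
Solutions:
 f(x) = C1*cos(x)^(3/4)


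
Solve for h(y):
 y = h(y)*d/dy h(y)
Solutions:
 h(y) = -sqrt(C1 + y^2)
 h(y) = sqrt(C1 + y^2)


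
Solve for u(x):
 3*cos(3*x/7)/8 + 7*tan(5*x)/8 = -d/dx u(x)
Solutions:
 u(x) = C1 + 7*log(cos(5*x))/40 - 7*sin(3*x/7)/8


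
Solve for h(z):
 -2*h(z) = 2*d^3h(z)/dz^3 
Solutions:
 h(z) = C3*exp(-z) + (C1*sin(sqrt(3)*z/2) + C2*cos(sqrt(3)*z/2))*exp(z/2)


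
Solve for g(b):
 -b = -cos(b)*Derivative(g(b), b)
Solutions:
 g(b) = C1 + Integral(b/cos(b), b)


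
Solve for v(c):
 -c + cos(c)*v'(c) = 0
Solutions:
 v(c) = C1 + Integral(c/cos(c), c)


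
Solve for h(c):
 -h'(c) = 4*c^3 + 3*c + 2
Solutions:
 h(c) = C1 - c^4 - 3*c^2/2 - 2*c


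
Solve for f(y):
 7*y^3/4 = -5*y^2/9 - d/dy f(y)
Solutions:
 f(y) = C1 - 7*y^4/16 - 5*y^3/27


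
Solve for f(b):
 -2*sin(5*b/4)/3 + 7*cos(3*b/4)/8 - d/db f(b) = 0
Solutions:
 f(b) = C1 + 7*sin(3*b/4)/6 + 8*cos(5*b/4)/15


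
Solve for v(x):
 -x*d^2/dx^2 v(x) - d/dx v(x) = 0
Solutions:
 v(x) = C1 + C2*log(x)


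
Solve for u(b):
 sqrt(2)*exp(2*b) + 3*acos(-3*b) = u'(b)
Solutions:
 u(b) = C1 + 3*b*acos(-3*b) + sqrt(1 - 9*b^2) + sqrt(2)*exp(2*b)/2


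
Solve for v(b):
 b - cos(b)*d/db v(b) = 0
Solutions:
 v(b) = C1 + Integral(b/cos(b), b)


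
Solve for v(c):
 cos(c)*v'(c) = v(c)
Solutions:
 v(c) = C1*sqrt(sin(c) + 1)/sqrt(sin(c) - 1)


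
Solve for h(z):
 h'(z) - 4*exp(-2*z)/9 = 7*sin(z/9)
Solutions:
 h(z) = C1 - 63*cos(z/9) - 2*exp(-2*z)/9


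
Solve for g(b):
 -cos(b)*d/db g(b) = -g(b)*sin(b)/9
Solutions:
 g(b) = C1/cos(b)^(1/9)


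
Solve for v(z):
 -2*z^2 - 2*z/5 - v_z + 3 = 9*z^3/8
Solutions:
 v(z) = C1 - 9*z^4/32 - 2*z^3/3 - z^2/5 + 3*z


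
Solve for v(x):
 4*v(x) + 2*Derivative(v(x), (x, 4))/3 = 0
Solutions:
 v(x) = (C1*sin(2^(3/4)*3^(1/4)*x/2) + C2*cos(2^(3/4)*3^(1/4)*x/2))*exp(-2^(3/4)*3^(1/4)*x/2) + (C3*sin(2^(3/4)*3^(1/4)*x/2) + C4*cos(2^(3/4)*3^(1/4)*x/2))*exp(2^(3/4)*3^(1/4)*x/2)


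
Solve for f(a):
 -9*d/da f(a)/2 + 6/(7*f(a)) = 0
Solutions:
 f(a) = -sqrt(C1 + 168*a)/21
 f(a) = sqrt(C1 + 168*a)/21


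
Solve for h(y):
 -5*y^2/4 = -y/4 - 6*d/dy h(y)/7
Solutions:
 h(y) = C1 + 35*y^3/72 - 7*y^2/48


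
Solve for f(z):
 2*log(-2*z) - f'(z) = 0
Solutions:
 f(z) = C1 + 2*z*log(-z) + 2*z*(-1 + log(2))


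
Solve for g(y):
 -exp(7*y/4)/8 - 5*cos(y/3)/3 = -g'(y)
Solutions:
 g(y) = C1 + exp(7*y/4)/14 + 5*sin(y/3)


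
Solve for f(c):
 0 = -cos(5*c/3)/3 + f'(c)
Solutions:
 f(c) = C1 + sin(5*c/3)/5


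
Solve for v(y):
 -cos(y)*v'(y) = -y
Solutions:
 v(y) = C1 + Integral(y/cos(y), y)


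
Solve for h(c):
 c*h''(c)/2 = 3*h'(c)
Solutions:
 h(c) = C1 + C2*c^7


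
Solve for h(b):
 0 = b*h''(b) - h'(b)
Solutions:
 h(b) = C1 + C2*b^2


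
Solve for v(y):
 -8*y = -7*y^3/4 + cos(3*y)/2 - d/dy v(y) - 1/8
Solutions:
 v(y) = C1 - 7*y^4/16 + 4*y^2 - y/8 + sin(3*y)/6


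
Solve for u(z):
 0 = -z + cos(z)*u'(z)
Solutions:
 u(z) = C1 + Integral(z/cos(z), z)


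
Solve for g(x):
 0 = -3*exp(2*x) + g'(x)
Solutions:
 g(x) = C1 + 3*exp(2*x)/2


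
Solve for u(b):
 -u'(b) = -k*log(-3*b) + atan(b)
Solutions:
 u(b) = C1 + b*k*(log(-b) - 1) + b*k*log(3) - b*atan(b) + log(b^2 + 1)/2


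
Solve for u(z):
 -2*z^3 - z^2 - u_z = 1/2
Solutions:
 u(z) = C1 - z^4/2 - z^3/3 - z/2


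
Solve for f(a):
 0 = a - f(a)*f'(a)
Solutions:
 f(a) = -sqrt(C1 + a^2)
 f(a) = sqrt(C1 + a^2)


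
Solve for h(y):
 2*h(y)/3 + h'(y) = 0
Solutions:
 h(y) = C1*exp(-2*y/3)


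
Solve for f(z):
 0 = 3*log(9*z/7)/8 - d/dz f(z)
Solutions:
 f(z) = C1 + 3*z*log(z)/8 - 3*z*log(7)/8 - 3*z/8 + 3*z*log(3)/4


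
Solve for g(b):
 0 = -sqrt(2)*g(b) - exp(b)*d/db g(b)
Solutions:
 g(b) = C1*exp(sqrt(2)*exp(-b))


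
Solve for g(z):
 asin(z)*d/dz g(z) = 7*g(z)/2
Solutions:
 g(z) = C1*exp(7*Integral(1/asin(z), z)/2)


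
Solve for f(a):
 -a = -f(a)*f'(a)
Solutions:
 f(a) = -sqrt(C1 + a^2)
 f(a) = sqrt(C1 + a^2)


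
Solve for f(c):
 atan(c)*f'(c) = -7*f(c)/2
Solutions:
 f(c) = C1*exp(-7*Integral(1/atan(c), c)/2)


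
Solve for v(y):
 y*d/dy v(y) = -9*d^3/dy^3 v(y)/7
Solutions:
 v(y) = C1 + Integral(C2*airyai(-21^(1/3)*y/3) + C3*airybi(-21^(1/3)*y/3), y)


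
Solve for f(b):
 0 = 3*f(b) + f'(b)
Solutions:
 f(b) = C1*exp(-3*b)


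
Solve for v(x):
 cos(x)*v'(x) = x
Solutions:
 v(x) = C1 + Integral(x/cos(x), x)


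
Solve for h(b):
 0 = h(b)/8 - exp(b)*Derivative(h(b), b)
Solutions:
 h(b) = C1*exp(-exp(-b)/8)


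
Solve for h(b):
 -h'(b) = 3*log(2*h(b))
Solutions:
 Integral(1/(log(_y) + log(2)), (_y, h(b)))/3 = C1 - b


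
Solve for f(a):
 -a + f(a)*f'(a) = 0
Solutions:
 f(a) = -sqrt(C1 + a^2)
 f(a) = sqrt(C1 + a^2)


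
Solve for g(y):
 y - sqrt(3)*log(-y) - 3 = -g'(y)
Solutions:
 g(y) = C1 - y^2/2 + sqrt(3)*y*log(-y) + y*(3 - sqrt(3))


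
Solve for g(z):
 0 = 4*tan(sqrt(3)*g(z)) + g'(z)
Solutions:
 g(z) = sqrt(3)*(pi - asin(C1*exp(-4*sqrt(3)*z)))/3
 g(z) = sqrt(3)*asin(C1*exp(-4*sqrt(3)*z))/3


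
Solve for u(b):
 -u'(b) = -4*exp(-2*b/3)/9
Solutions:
 u(b) = C1 - 2*exp(-2*b/3)/3


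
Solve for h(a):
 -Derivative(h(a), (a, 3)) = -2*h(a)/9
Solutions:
 h(a) = C3*exp(6^(1/3)*a/3) + (C1*sin(2^(1/3)*3^(5/6)*a/6) + C2*cos(2^(1/3)*3^(5/6)*a/6))*exp(-6^(1/3)*a/6)


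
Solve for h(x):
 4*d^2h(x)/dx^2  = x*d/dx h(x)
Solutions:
 h(x) = C1 + C2*erfi(sqrt(2)*x/4)
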